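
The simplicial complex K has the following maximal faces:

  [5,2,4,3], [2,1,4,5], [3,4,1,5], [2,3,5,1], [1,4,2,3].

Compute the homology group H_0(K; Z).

H_0 ≅ Z.

Fix the vertex order 1 < 2 < 3 < 4 < 5 and write every simplex with vertices in increasing order. Then dim K = 3 and the simplices of K are:

  0-simplices (5): [1], [2], [3], [4], [5]
  1-simplices (10): [1,2], [1,3], [1,4], [1,5], [2,3], [2,4], [2,5], [3,4], [3,5], [4,5]
  2-simplices (10): [1,2,3], [1,2,4], [1,2,5], [1,3,4], [1,3,5], [1,4,5], [2,3,4], [2,3,5], [2,4,5], [3,4,5]
  3-simplices (5): [1,2,3,4], [1,2,3,5], [1,2,4,5], [1,3,4,5], [2,3,4,5]

so the chain groups are C_0 ≅ Z^5, C_1 ≅ Z^10, C_2 ≅ Z^10, C_3 ≅ Z^5.

∂_1: C_1 → C_0 maps an edge to its endpoints' difference, ∂[p,q] = q − p.
As a 5×10 matrix over Z this has rank 4, with invariant factors (1,1,1,1).

∂_2: C_2 → C_1 maps a triangle to the signed sum of its edges. For instance
  ∂[1,4,5] = [4,5] − [1,5] + [1,4],
  ∂[1,3,5] = [3,5] − [1,5] + [1,3].
The resulting 10×10 matrix has rank 6, and its Smith normal form has invariant factors (1,1,1,1,1,1).

Boundary ∂_3: C_3 → C_2 sends each 3-simplex σ to the alternating sum Σ_i (−1)^i (σ with its i-th vertex removed). For instance
  ∂[2,3,4,5] = [3,4,5] − [2,4,5] + [2,3,5] − [2,3,4],
  ∂[1,2,3,5] = [2,3,5] − [1,3,5] + [1,2,5] − [1,2,3].
The resulting 10×5 matrix has rank 4, and its Smith normal form has invariant factors (1,1,1,1).

Reading off H_k = ker ∂_k / im ∂_{k+1}:

  H_0: rank C_0 − rank ∂_1 = 5 − 4 = 1, and the invariant factors of ∂_1 are all 1, so H_0 ≅ Z.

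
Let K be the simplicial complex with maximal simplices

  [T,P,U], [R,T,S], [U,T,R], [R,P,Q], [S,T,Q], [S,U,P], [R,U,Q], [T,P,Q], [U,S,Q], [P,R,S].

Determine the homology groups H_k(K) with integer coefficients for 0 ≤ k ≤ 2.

H_0 ≅ Z,  H_1 ≅ Z/2,  H_2 = 0.

Take the total order P < Q < R < S < T < U on the vertex set. Then K (dimension 2) consists of the simplices:

  0-simplices (6): P, Q, R, S, T, U
  1-simplices (15): PQ, PR, PS, PT, PU, QR, QS, QT, QU, RS, RT, RU, ST, SU, TU
  2-simplices (10): PQR, PQT, PRS, PSU, PTU, QRU, QST, QSU, RST, RTU

so the chain groups are C_0 ≅ Z^6, C_1 ≅ Z^15, C_2 ≅ Z^10.

Boundary ∂_1: C_1 → C_0 is given by ∂[p,q] = [q] − [p]. For instance
  ∂RT = T − R.
The 6×15 boundary matrix has rank 5 and Smith normal form diag(1,1,1,1,1).

The boundary map ∂_2: C_2 → C_1 maps a triangle to the signed sum of its edges. For instance
  ∂QST = ST − QT + QS,
  ∂RTU = TU − RU + RT.
This gives a 15×10 integer matrix of rank 10; reducing to Smith normal form yields diagonal entries (1,1,1,1,1,1,1,1,1,2).

Now H_k = ker ∂_k / im ∂_{k+1}, so:

  H_0: rank C_0 − rank ∂_1 = 6 − 5 = 1, and the invariant factors of ∂_1 are all 1, so H_0 ≅ Z.
  H_1: rank ker ∂_1 − rank ∂_2 = (15 − 5) − 10 = 0, and ∂_2 has invariant factor 2 > 1, so H_1 ≅ Z/2.
  H_2: rank ker ∂_2 − rank ∂_3 = (10 − 10) − 0 = 0, and there is no ∂_3, so H_2 ≅ 0.

As a check, the Euler characteristic is 6 − 15 + 10 = 1, which agrees with 1 − 0 + 0 = 1.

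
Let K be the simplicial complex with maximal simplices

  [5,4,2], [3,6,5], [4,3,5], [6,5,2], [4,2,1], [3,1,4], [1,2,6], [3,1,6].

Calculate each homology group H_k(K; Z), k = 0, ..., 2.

H_0 = Z,  H_1 = 0,  H_2 = Z.

Take the total order 1 < 2 < 3 < 4 < 5 < 6 on the vertex set. Then K (dimension 2) consists of the simplices:

  0-simplices (6): [1], [2], [3], [4], [5], [6]
  1-simplices (12): [1,2], [1,3], [1,4], [1,6], [2,4], [2,5], [2,6], [3,4], [3,5], [3,6], [4,5], [5,6]
  2-simplices (8): [1,2,4], [1,2,6], [1,3,4], [1,3,6], [2,4,5], [2,5,6], [3,4,5], [3,5,6]

giving chain groups C_0 ≅ Z^6, C_1 ≅ Z^12, C_2 ≅ Z^8.

∂_1: C_1 → C_0 maps an edge to its endpoints' difference, ∂[p,q] = q − p. For instance
  ∂[1,3] = [3] − [1].
As a 6×12 matrix over Z this has rank 5, with invariant factors (1,1,1,1,1).

The boundary map ∂_2: C_2 → C_1 sends each 2-simplex [p,q,r] to [q,r] − [p,r] + [p,q]. For instance
  ∂[1,3,4] = [3,4] − [1,4] + [1,3],
  ∂[2,4,5] = [4,5] − [2,5] + [2,4].
This gives a 12×8 integer matrix of rank 7; reducing to Smith normal form yields diagonal entries (1,1,1,1,1,1,1).

From H_k ≅ ker(∂_k) / im(∂_{k+1}) we obtain:

  H_0: rank C_0 − rank ∂_1 = 6 − 5 = 1, and the invariant factors of ∂_1 are all 1, so H_0 = Z.
  H_1: rank ker ∂_1 − rank ∂_2 = (12 − 5) − 7 = 0, and the invariant factors of ∂_2 are all 1, so H_1 = 0.
  H_2: rank ker ∂_2 − rank ∂_3 = (8 − 7) − 0 = 1, and there is no ∂_3, so H_2 = Z.

(K is a triangulation of the 2-sphere S^2.)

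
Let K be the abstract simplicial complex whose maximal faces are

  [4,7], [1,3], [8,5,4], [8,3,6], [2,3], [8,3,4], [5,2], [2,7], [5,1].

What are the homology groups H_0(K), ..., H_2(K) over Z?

H_0 ≅ Z,  H_1 ≅ Z^3,  H_2 = 0.

Fix the vertex order 1 < 2 < 3 < 4 < 5 < 6 < 7 < 8 and write every simplex with vertices in increasing order. Then dim K = 2 and the simplices of K are:

  0-simplices (8): [1], [2], [3], [4], [5], [6], [7], [8]
  1-simplices (13): [1,3], [1,5], [2,3], [2,5], [2,7], [3,4], [3,6], [3,8], [4,5], [4,7], [4,8], [5,8], [6,8]
  2-simplices (3): [3,4,8], [3,6,8], [4,5,8]

so the chain groups are C_0 ≅ Z^8, C_1 ≅ Z^13, C_2 ≅ Z^3.

Boundary ∂_1: C_1 → C_0 is given by ∂[p,q] = [q] − [p].
The 8×13 boundary matrix has rank 7 and Smith normal form diag(1,1,1,1,1,1,1).

The boundary map ∂_2: C_2 → C_1 acts by ∂[p,q,r] = [q,r] − [p,r] + [p,q]. For instance
  ∂[3,4,8] = [4,8] − [3,8] + [3,4],
  ∂[3,6,8] = [6,8] − [3,8] + [3,6].
The 13×3 boundary matrix has rank 3 and Smith normal form diag(1,1,1).

Reading off H_k = ker ∂_k / im ∂_{k+1}:

  H_0: rank C_0 − rank ∂_1 = 8 − 7 = 1, and the invariant factors of ∂_1 are all 1, so H_0 = Z.
  H_1: rank ker ∂_1 − rank ∂_2 = (13 − 7) − 3 = 3, and the invariant factors of ∂_2 are all 1, so H_1 = Z^3.
  H_2: rank ker ∂_2 − rank ∂_3 = (3 − 3) − 0 = 0, and there is no ∂_3, so H_2 = 0.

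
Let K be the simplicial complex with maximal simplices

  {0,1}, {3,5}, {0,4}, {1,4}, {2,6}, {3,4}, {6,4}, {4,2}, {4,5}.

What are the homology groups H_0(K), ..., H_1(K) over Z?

H_0 ≅ Z,  H_1 ≅ Z^3.

Take the total order 0 < 1 < 2 < 3 < 4 < 5 < 6 on the vertex set. Then K (dimension 1) consists of the simplices:

  0-simplices (7): [0], [1], [2], [3], [4], [5], [6]
  1-simplices (9): [0,1], [0,4], [1,4], [2,4], [2,6], [3,4], [3,5], [4,5], [4,6]

so the chain groups are C_0 ≅ Z^7, C_1 ≅ Z^9.

The boundary map ∂_1: C_1 → C_0 sends each edge [p,q] (with p < q) to q − p. For instance
  ∂[4,5] = [5] − [4].
The resulting 7×9 matrix has rank 6, and its Smith normal form has invariant factors (1,1,1,1,1,1).

From H_k ≅ ker(∂_k) / im(∂_{k+1}) we obtain:

  H_0: rank C_0 − rank ∂_1 = 7 − 6 = 1, and the invariant factors of ∂_1 are all 1, so H_0 = Z.
  H_1: rank ker ∂_1 − rank ∂_2 = (9 − 6) − 0 = 3, and there is no ∂_2, so H_1 = Z^3.

(K is a triangulation of a wedge of 3 circles.)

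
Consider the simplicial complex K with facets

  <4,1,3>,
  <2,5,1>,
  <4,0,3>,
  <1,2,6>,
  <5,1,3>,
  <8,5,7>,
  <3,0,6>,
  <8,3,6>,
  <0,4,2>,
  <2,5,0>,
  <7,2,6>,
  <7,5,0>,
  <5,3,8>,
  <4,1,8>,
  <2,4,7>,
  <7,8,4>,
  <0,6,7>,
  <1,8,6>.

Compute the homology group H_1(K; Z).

H_1 ≅ Z ⊕ Z/2.

K has 9 vertices, 27 edges, 18 triangles.
rank ∂_1 = 8, rank ∂_2 = 18 ⇒ b_1 = 27 − 8 − 18 = 1; ∂_2 has invariant factor(s) [2] giving torsion. So H_1 = Z ⊕ Z/2.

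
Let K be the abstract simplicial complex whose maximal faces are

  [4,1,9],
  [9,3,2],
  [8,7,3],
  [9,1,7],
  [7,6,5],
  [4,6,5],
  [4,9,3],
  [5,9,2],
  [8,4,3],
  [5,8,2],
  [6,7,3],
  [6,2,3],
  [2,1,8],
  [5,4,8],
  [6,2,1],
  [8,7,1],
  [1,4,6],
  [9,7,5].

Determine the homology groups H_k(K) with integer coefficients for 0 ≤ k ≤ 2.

Take the total order 1 < 2 < 3 < 4 < 5 < 6 < 7 < 8 < 9 on the vertex set. Then K (dimension 2) consists of the simplices:

  0-simplices (9): [1], [2], [3], [4], [5], [6], [7], [8], [9]
  1-simplices (27): (27 of them)
  2-simplices (18): [1,2,6], [1,2,8], [1,4,6], [1,4,9], [1,7,8], [1,7,9], [2,3,6], [2,3,9], [2,5,8], [2,5,9], [3,4,8], [3,4,9], [3,6,7], [3,7,8], [4,5,6], [4,5,8], [5,6,7], [5,7,9]

so the chain groups are C_0 ≅ Z^9, C_1 ≅ Z^27, C_2 ≅ Z^18.

Boundary ∂_1: C_1 → C_0 is given by ∂[p,q] = [q] − [p]. For instance
  ∂[5,7] = [7] − [5].
The 9×27 boundary matrix has rank 8 and Smith normal form diag(1,1,1,1,1,1,1,1).

The boundary map ∂_2: C_2 → C_1 acts by ∂[p,q,r] = [q,r] − [p,r] + [p,q]. For instance
  ∂[1,7,8] = [7,8] − [1,8] + [1,7],
  ∂[3,7,8] = [7,8] − [3,8] + [3,7].
This gives a 27×18 integer matrix of rank 17; reducing to Smith normal form yields diagonal entries (1,1,1,1,1,1,1,1,1,1,1,1,1,1,1,1,1).

From H_k ≅ ker(∂_k) / im(∂_{k+1}) we obtain:

  H_0: rank C_0 − rank ∂_1 = 9 − 8 = 1, and the invariant factors of ∂_1 are all 1, so H_0 = Z.
  H_1: rank ker ∂_1 − rank ∂_2 = (27 − 8) − 17 = 2, and the invariant factors of ∂_2 are all 1, so H_1 = Z^2.
  H_2: rank ker ∂_2 − rank ∂_3 = (18 − 17) − 0 = 1, and there is no ∂_3, so H_2 = Z.

H_0 = Z,  H_1 = Z^2,  H_2 = Z.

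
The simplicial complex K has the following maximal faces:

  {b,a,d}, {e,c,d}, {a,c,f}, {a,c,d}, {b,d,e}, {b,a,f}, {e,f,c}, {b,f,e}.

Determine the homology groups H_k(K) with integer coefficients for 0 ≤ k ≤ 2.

H_0 = Z,  H_1 = 0,  H_2 = Z.

Order the vertices as a < b < c < d < e < f. Listing each simplex with vertices in this order, K has dimension 2 with simplices:

  0-simplices (6): a, b, c, d, e, f
  1-simplices (12): ab, ac, ad, af, bd, be, bf, cd, ce, cf, de, ef
  2-simplices (8): abd, abf, acd, acf, bde, bef, cde, cef

so the chain groups are C_0 ≅ Z^6, C_1 ≅ Z^12, C_2 ≅ Z^8.

The boundary map ∂_1: C_1 → C_0 is given by ∂[p,q] = [q] − [p]. For instance
  ∂de = e − d.
As a 6×12 matrix over Z this has rank 5, with invariant factors (1,1,1,1,1).

Boundary ∂_2: C_2 → C_1 acts by ∂[p,q,r] = [q,r] − [p,r] + [p,q]. For instance
  ∂acd = cd − ad + ac,
  ∂cef = ef − cf + ce.
This gives a 12×8 integer matrix of rank 7; reducing to Smith normal form yields diagonal entries (1,1,1,1,1,1,1).

From H_k ≅ ker(∂_k) / im(∂_{k+1}) we obtain:

  H_0: rank C_0 − rank ∂_1 = 6 − 5 = 1, and the invariant factors of ∂_1 are all 1, so H_0 ≅ Z.
  H_1: rank ker ∂_1 − rank ∂_2 = (12 − 5) − 7 = 0, and the invariant factors of ∂_2 are all 1, so H_1 ≅ 0.
  H_2: rank ker ∂_2 − rank ∂_3 = (8 − 7) − 0 = 1, and there is no ∂_3, so H_2 ≅ Z.

(K is a triangulation of the 2-sphere S^2.)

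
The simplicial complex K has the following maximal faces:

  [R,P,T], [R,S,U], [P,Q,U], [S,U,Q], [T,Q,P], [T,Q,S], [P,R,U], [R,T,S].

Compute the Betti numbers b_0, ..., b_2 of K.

b_0 = 1, b_1 = 0, b_2 = 1.

Order the vertices as P < Q < R < S < T < U. Listing each simplex with vertices in this order, K has dimension 2 with simplices:

  0-simplices (6): P, Q, R, S, T, U
  1-simplices (12): PQ, PR, PT, PU, QS, QT, QU, RS, RT, RU, ST, SU
  2-simplices (8): PQT, PQU, PRT, PRU, QST, QSU, RST, RSU

Hence C_0 ≅ Z^6, C_1 ≅ Z^12, C_2 ≅ Z^8.

Boundary ∂_1: C_1 → C_0 sends each edge [p,q] (with p < q) to q − p. For instance
  ∂ST = T − S.
As a 6×12 matrix over Z this has rank 5, with invariant factors (1,1,1,1,1).

The boundary map ∂_2: C_2 → C_1 sends each 2-simplex [p,q,r] to [q,r] − [p,r] + [p,q]. For instance
  ∂RST = ST − RT + RS,
  ∂PRU = RU − PU + PR.
This gives a 12×8 integer matrix of rank 7; reducing to Smith normal form yields diagonal entries (1,1,1,1,1,1,1).

Now H_k = ker ∂_k / im ∂_{k+1}, so:

  H_0: rank C_0 − rank ∂_1 = 6 − 5 = 1, and the invariant factors of ∂_1 are all 1, so H_0 ≅ Z.
  H_1: rank ker ∂_1 − rank ∂_2 = (12 − 5) − 7 = 0, and the invariant factors of ∂_2 are all 1, so H_1 ≅ 0.
  H_2: rank ker ∂_2 − rank ∂_3 = (8 − 7) − 0 = 1, and there is no ∂_3, so H_2 ≅ Z.

As a check, the Euler characteristic is 6 − 12 + 8 = 2, which agrees with 1 − 0 + 1 = 2.

Hence the Betti numbers are b_0 = 1, b_1 = 0, b_2 = 1.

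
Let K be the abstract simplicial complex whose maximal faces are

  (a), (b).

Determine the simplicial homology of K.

H_0 ≅ Z^2.

Order the vertices as a < b. Listing each simplex with vertices in this order, K has dimension 0 with simplices:

  0-simplices (2): a, b

Hence C_0 ≅ Z^2.

From H_k ≅ ker(∂_k) / im(∂_{k+1}) we obtain:

  H_0: rank C_0 − rank ∂_1 = 2 − 0 = 2, and there is no ∂_1, so H_0 = Z^2.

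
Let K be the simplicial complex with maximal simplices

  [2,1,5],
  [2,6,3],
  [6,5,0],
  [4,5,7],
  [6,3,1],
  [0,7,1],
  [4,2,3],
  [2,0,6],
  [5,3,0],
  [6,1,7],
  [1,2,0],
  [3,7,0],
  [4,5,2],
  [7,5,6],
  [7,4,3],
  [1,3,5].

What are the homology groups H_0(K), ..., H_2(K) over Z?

H_0 = Z,  H_1 = Z^2,  H_2 = Z.

Fix the vertex order 0 < 1 < 2 < 3 < 4 < 5 < 6 < 7 and write every simplex with vertices in increasing order. Then dim K = 2 and the simplices of K are:

  0-simplices (8): [0], [1], [2], [3], [4], [5], [6], [7]
  1-simplices (24): (24 of them)
  2-simplices (16): [0,1,2], [0,1,7], [0,2,6], [0,3,5], [0,3,7], [0,5,6], [1,2,5], [1,3,5], [1,3,6], [1,6,7], [2,3,4], [2,3,6], [2,4,5], [3,4,7], [4,5,7], [5,6,7]

so the chain groups are C_0 ≅ Z^8, C_1 ≅ Z^24, C_2 ≅ Z^16.

Boundary ∂_1: C_1 → C_0 is given by ∂[p,q] = [q] − [p]. For instance
  ∂[3,4] = [4] − [3].
This gives a 8×24 integer matrix of rank 7; reducing to Smith normal form yields diagonal entries (1,1,1,1,1,1,1).

The boundary map ∂_2: C_2 → C_1 acts by ∂[p,q,r] = [q,r] − [p,r] + [p,q]. For instance
  ∂[0,1,2] = [1,2] − [0,2] + [0,1],
  ∂[0,2,6] = [2,6] − [0,6] + [0,2].
This gives a 24×16 integer matrix of rank 15; reducing to Smith normal form yields diagonal entries (1,1,1,1,1,1,1,1,1,1,1,1,1,1,1).

Computing H_k = (kernel of ∂_k) / (image of ∂_{k+1}):

  H_0: rank C_0 − rank ∂_1 = 8 − 7 = 1, and the invariant factors of ∂_1 are all 1, so H_0 ≅ Z.
  H_1: rank ker ∂_1 − rank ∂_2 = (24 − 7) − 15 = 2, and the invariant factors of ∂_2 are all 1, so H_1 ≅ Z^2.
  H_2: rank ker ∂_2 − rank ∂_3 = (16 − 15) − 0 = 1, and there is no ∂_3, so H_2 ≅ Z.

As a check, the Euler characteristic is 8 − 24 + 16 = 0, which agrees with 1 − 2 + 1 = 0.
(K is a triangulation of the torus T^2.)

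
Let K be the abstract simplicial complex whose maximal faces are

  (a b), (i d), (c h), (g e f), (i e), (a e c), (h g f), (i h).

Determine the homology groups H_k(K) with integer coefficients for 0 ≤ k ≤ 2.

H_0 ≅ Z,  H_1 ≅ Z^2,  H_2 = 0.

We work with the vertex ordering a < b < c < d < e < f < g < h < i. The simplices of K, each written with vertices in increasing order, are:

  0-simplices (9): a, b, c, d, e, f, g, h, i
  1-simplices (13): ab, ac, ae, ce, ch, di, ef, eg, ei, fg, fh, gh, hi
  2-simplices (3): ace, efg, fgh

so the chain groups are C_0 ≅ Z^9, C_1 ≅ Z^13, C_2 ≅ Z^3.

Boundary ∂_1: C_1 → C_0 maps an edge to its endpoints' difference, ∂[p,q] = q − p. For instance
  ∂di = i − d.
The 9×13 boundary matrix has rank 8 and Smith normal form diag(1,1,1,1,1,1,1,1).

∂_2: C_2 → C_1 acts by ∂[p,q,r] = [q,r] − [p,r] + [p,q]. For instance
  ∂fgh = gh − fh + fg,
  ∂efg = fg − eg + ef.
The 13×3 boundary matrix has rank 3 and Smith normal form diag(1,1,1).

Reading off H_k = ker ∂_k / im ∂_{k+1}:

  H_0: rank C_0 − rank ∂_1 = 9 − 8 = 1, and the invariant factors of ∂_1 are all 1, so H_0 ≅ Z.
  H_1: rank ker ∂_1 − rank ∂_2 = (13 − 8) − 3 = 2, and the invariant factors of ∂_2 are all 1, so H_1 ≅ Z^2.
  H_2: rank ker ∂_2 − rank ∂_3 = (3 − 3) − 0 = 0, and there is no ∂_3, so H_2 ≅ 0.

As a check, the Euler characteristic is 9 − 13 + 3 = -1, which agrees with 1 − 2 + 0 = -1.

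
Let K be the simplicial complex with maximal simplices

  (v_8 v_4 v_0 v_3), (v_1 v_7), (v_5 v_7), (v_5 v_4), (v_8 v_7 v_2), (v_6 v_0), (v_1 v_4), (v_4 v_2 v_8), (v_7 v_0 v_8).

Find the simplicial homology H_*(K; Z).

H_0 = Z,  H_1 = Z^2,  H_2 = 0,  H_3 = 0.

Order the vertices as v_0 < v_1 < v_2 < v_3 < v_4 < v_5 < v_6 < v_7 < v_8. Listing each simplex with vertices in this order, K has dimension 3 with simplices:

  0-simplices (9): [v_0], [v_1], [v_2], [v_3], [v_4], [v_5], [v_6], [v_7], [v_8]
  1-simplices (16): (16 of them)
  2-simplices (7): [v_0,v_3,v_4], [v_0,v_3,v_8], [v_0,v_4,v_8], [v_0,v_7,v_8], [v_2,v_4,v_8], [v_2,v_7,v_8], [v_3,v_4,v_8]
  3-simplices (1): [v_0,v_3,v_4,v_8]

Hence C_0 ≅ Z^9, C_1 ≅ Z^16, C_2 ≅ Z^7, C_3 ≅ Z^1.

Boundary ∂_1: C_1 → C_0 maps an edge to its endpoints' difference, ∂[p,q] = q − p. For instance
  ∂[v_0,v_7] = [v_7] − [v_0].
The resulting 9×16 matrix has rank 8, and its Smith normal form has invariant factors (1,1,1,1,1,1,1,1).

The boundary map ∂_2: C_2 → C_1 acts by ∂[p,q,r] = [q,r] − [p,r] + [p,q]. For instance
  ∂[v_0,v_3,v_8] = [v_3,v_8] − [v_0,v_8] + [v_0,v_3],
  ∂[v_0,v_4,v_8] = [v_4,v_8] − [v_0,v_8] + [v_0,v_4].
The 16×7 boundary matrix has rank 6 and Smith normal form diag(1,1,1,1,1,1).

∂_3: C_3 → C_2 sends each 3-simplex σ to the alternating sum Σ_i (−1)^i (σ with its i-th vertex removed). For instance
  ∂[v_0,v_3,v_4,v_8] = [v_3,v_4,v_8] − [v_0,v_4,v_8] + [v_0,v_3,v_8] − [v_0,v_3,v_4].
This gives a 7×1 integer matrix of rank 1; reducing to Smith normal form yields diagonal entries (1).

From H_k ≅ ker(∂_k) / im(∂_{k+1}) we obtain:

  H_0: rank C_0 − rank ∂_1 = 9 − 8 = 1, and the invariant factors of ∂_1 are all 1, so H_0 = Z.
  H_1: rank ker ∂_1 − rank ∂_2 = (16 − 8) − 6 = 2, and the invariant factors of ∂_2 are all 1, so H_1 = Z^2.
  H_2: rank ker ∂_2 − rank ∂_3 = (7 − 6) − 1 = 0, and the invariant factors of ∂_3 are all 1, so H_2 = 0.
  H_3: rank ker ∂_3 − rank ∂_4 = (1 − 1) − 0 = 0, and there is no ∂_4, so H_3 = 0.

As a check, the Euler characteristic is 9 − 16 + 7 − 1 = -1, which agrees with 1 − 2 + 0 − 0 = -1.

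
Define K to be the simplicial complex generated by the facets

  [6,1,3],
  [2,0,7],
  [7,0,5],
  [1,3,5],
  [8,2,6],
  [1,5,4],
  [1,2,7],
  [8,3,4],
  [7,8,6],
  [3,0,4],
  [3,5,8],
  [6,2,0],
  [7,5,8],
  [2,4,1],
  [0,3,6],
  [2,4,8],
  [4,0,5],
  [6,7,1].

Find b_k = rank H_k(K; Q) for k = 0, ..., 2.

b_0 = 1, b_1 = 1, b_2 = 0.

Take the total order 0 < 1 < 2 < 3 < 4 < 5 < 6 < 7 < 8 on the vertex set. Then K (dimension 2) consists of the simplices:

  0-simplices (9): [0], [1], [2], [3], [4], [5], [6], [7], [8]
  1-simplices (27): (27 of them)
  2-simplices (18): [0,2,6], [0,2,7], [0,3,4], [0,3,6], [0,4,5], [0,5,7], [1,2,4], [1,2,7], [1,3,5], [1,3,6], [1,4,5], [1,6,7], [2,4,8], [2,6,8], [3,4,8], [3,5,8], [5,7,8], [6,7,8]

so the chain groups are C_0 ≅ Z^9, C_1 ≅ Z^27, C_2 ≅ Z^18.

∂_1: C_1 → C_0 sends each edge [p,q] (with p < q) to q − p. For instance
  ∂[1,5] = [5] − [1].
The 9×27 boundary matrix has rank 8 and Smith normal form diag(1,1,1,1,1,1,1,1).

Boundary ∂_2: C_2 → C_1 sends each 2-simplex [p,q,r] to [q,r] − [p,r] + [p,q]. For instance
  ∂[0,2,6] = [2,6] − [0,6] + [0,2],
  ∂[0,4,5] = [4,5] − [0,5] + [0,4].
The 27×18 boundary matrix has rank 18 and Smith normal form diag(1,1,1,1,1,1,1,1,1,1,1,1,1,1,1,1,1,2).

Now H_k = ker ∂_k / im ∂_{k+1}, so:

  H_0: rank C_0 − rank ∂_1 = 9 − 8 = 1, and the invariant factors of ∂_1 are all 1, so H_0 ≅ Z.
  H_1: rank ker ∂_1 − rank ∂_2 = (27 − 8) − 18 = 1, and ∂_2 has invariant factor 2 > 1, so H_1 ≅ Z × Z/2.
  H_2: rank ker ∂_2 − rank ∂_3 = (18 − 18) − 0 = 0, and there is no ∂_3, so H_2 ≅ 0.

(K is a triangulation of the Klein bottle.)

Hence the Betti numbers are b_0 = 1, b_1 = 1, b_2 = 0.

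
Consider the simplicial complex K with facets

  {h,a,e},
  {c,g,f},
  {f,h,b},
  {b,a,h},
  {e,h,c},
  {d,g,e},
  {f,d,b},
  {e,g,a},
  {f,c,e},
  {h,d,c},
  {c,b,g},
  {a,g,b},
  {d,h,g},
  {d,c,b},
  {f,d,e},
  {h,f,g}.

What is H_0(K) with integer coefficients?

H_0 = Z.

K has 8 vertices, 24 edges, 16 triangles.
rank ∂_0 = 0, rank ∂_1 = 7 ⇒ b_0 = 8 − 0 − 7 = 1; all invariant factors of ∂_1 are 1 so no torsion. So H_0 = Z.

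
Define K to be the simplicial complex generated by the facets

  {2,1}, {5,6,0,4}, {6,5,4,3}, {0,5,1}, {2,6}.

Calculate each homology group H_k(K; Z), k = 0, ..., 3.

Fix the vertex order 0 < 1 < 2 < 3 < 4 < 5 < 6 and write every simplex with vertices in increasing order. Then dim K = 3 and the simplices of K are:

  0-simplices (7): [0], [1], [2], [3], [4], [5], [6]
  1-simplices (13): [0,1], [0,4], [0,5], [0,6], [1,2], [1,5], [2,6], [3,4], [3,5], [3,6], [4,5], [4,6], [5,6]
  2-simplices (8): [0,1,5], [0,4,5], [0,4,6], [0,5,6], [3,4,5], [3,4,6], [3,5,6], [4,5,6]
  3-simplices (2): [0,4,5,6], [3,4,5,6]

giving chain groups C_0 ≅ Z^7, C_1 ≅ Z^13, C_2 ≅ Z^8, C_3 ≅ Z^2.

∂_1: C_1 → C_0 maps an edge to its endpoints' difference, ∂[p,q] = q − p.
The resulting 7×13 matrix has rank 6, and its Smith normal form has invariant factors (1,1,1,1,1,1).

Boundary ∂_2: C_2 → C_1 sends each 2-simplex [p,q,r] to [q,r] − [p,r] + [p,q]. For instance
  ∂[4,5,6] = [5,6] − [4,6] + [4,5],
  ∂[0,4,5] = [4,5] − [0,5] + [0,4].
As a 13×8 matrix over Z this has rank 6, with invariant factors (1,1,1,1,1,1).

∂_3: C_3 → C_2 sends each 3-simplex σ to the alternating sum Σ_i (−1)^i (σ with its i-th vertex removed). For instance
  ∂[0,4,5,6] = [4,5,6] − [0,5,6] + [0,4,6] − [0,4,5],
  ∂[3,4,5,6] = [4,5,6] − [3,5,6] + [3,4,6] − [3,4,5].
The 8×2 boundary matrix has rank 2 and Smith normal form diag(1,1).

From H_k ≅ ker(∂_k) / im(∂_{k+1}) we obtain:

  H_0: rank C_0 − rank ∂_1 = 7 − 6 = 1, and the invariant factors of ∂_1 are all 1, so H_0 = Z.
  H_1: rank ker ∂_1 − rank ∂_2 = (13 − 6) − 6 = 1, and the invariant factors of ∂_2 are all 1, so H_1 = Z.
  H_2: rank ker ∂_2 − rank ∂_3 = (8 − 6) − 2 = 0, and the invariant factors of ∂_3 are all 1, so H_2 = 0.
  H_3: rank ker ∂_3 − rank ∂_4 = (2 − 2) − 0 = 0, and there is no ∂_4, so H_3 = 0.

H_0 ≅ Z,  H_1 ≅ Z,  H_2 = 0,  H_3 = 0.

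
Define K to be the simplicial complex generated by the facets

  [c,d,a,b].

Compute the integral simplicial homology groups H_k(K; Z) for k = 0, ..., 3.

Fix the vertex order a < b < c < d and write every simplex with vertices in increasing order. Then dim K = 3 and the simplices of K are:

  0-simplices (4): a, b, c, d
  1-simplices (6): ab, ac, ad, bc, bd, cd
  2-simplices (4): abc, abd, acd, bcd
  3-simplices (1): abcd

so the chain groups are C_0 ≅ Z^4, C_1 ≅ Z^6, C_2 ≅ Z^4, C_3 ≅ Z^1.

Boundary ∂_1: C_1 → C_0 is given by ∂[p,q] = [q] − [p]. For instance
  ∂ac = c − a.
As a 4×6 matrix over Z this has rank 3, with invariant factors (1,1,1).

The boundary map ∂_2: C_2 → C_1 maps a triangle to the signed sum of its edges. For instance
  ∂bcd = cd − bd + bc,
  ∂abd = bd − ad + ab.
The 6×4 boundary matrix has rank 3 and Smith normal form diag(1,1,1).

∂_3: C_3 → C_2 sends each 3-simplex σ to the alternating sum Σ_i (−1)^i (σ with its i-th vertex removed). For instance
  ∂abcd = bcd − acd + abd − abc.
As a 4×1 matrix over Z this has rank 1, with invariant factors (1).

Reading off H_k = ker ∂_k / im ∂_{k+1}:

  H_0: rank C_0 − rank ∂_1 = 4 − 3 = 1, and the invariant factors of ∂_1 are all 1, so H_0 ≅ Z.
  H_1: rank ker ∂_1 − rank ∂_2 = (6 − 3) − 3 = 0, and the invariant factors of ∂_2 are all 1, so H_1 ≅ 0.
  H_2: rank ker ∂_2 − rank ∂_3 = (4 − 3) − 1 = 0, and the invariant factors of ∂_3 are all 1, so H_2 ≅ 0.
  H_3: rank ker ∂_3 − rank ∂_4 = (1 − 1) − 0 = 0, and there is no ∂_4, so H_3 ≅ 0.

H_0 ≅ Z,  H_1 = 0,  H_2 = 0,  H_3 = 0.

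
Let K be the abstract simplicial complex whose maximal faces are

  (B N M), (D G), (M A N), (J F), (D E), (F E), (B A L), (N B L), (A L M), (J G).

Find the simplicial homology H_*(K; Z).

H_0 = Z^2,  H_1 = Z^2,  H_2 = 0.

Take the total order A < B < D < E < F < G < J < L < M < N on the vertex set. Then K (dimension 2) consists of the simplices:

  0-simplices (10): A, B, D, E, F, G, J, L, M, N
  1-simplices (15): AB, AL, AM, AN, BL, BM, BN, DE, DG, EF, FJ, GJ, LM, LN, MN
  2-simplices (5): ABL, ALM, AMN, BLN, BMN

so the chain groups are C_0 ≅ Z^10, C_1 ≅ Z^15, C_2 ≅ Z^5.

∂_1: C_1 → C_0 is given by ∂[p,q] = [q] − [p].
This gives a 10×15 integer matrix of rank 8; reducing to Smith normal form yields diagonal entries (1,1,1,1,1,1,1,1).

∂_2: C_2 → C_1 acts by ∂[p,q,r] = [q,r] − [p,r] + [p,q]. For instance
  ∂AMN = MN − AN + AM,
  ∂BMN = MN − BN + BM.
The resulting 15×5 matrix has rank 5, and its Smith normal form has invariant factors (1,1,1,1,1).

Computing H_k = (kernel of ∂_k) / (image of ∂_{k+1}):

  H_0: rank C_0 − rank ∂_1 = 10 − 8 = 2, and the invariant factors of ∂_1 are all 1, so H_0 ≅ Z^2.
  H_1: rank ker ∂_1 − rank ∂_2 = (15 − 8) − 5 = 2, and the invariant factors of ∂_2 are all 1, so H_1 ≅ Z^2.
  H_2: rank ker ∂_2 − rank ∂_3 = (5 − 5) − 0 = 0, and there is no ∂_3, so H_2 ≅ 0.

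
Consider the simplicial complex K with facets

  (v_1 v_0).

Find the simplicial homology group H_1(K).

H_1 ≅ 0.

Order the vertices as v_0 < v_1. Listing each simplex with vertices in this order, K has dimension 1 with simplices:

  0-simplices (2): [v_0], [v_1]
  1-simplices (1): [v_0,v_1]

Hence C_0 ≅ Z^2, C_1 ≅ Z^1.

∂_1: C_1 → C_0 maps an edge to its endpoints' difference, ∂[p,q] = q − p. For instance
  ∂[v_0,v_1] = [v_1] − [v_0].
This gives a 2×1 integer matrix of rank 1; reducing to Smith normal form yields diagonal entries (1).

Computing H_k = (kernel of ∂_k) / (image of ∂_{k+1}):

  H_1: rank ker ∂_1 − rank ∂_2 = (1 − 1) − 0 = 0, and there is no ∂_2, so H_1 ≅ 0.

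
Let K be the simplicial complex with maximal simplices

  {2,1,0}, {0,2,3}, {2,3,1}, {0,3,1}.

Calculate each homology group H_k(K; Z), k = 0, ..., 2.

H_0 ≅ Z,  H_1 = 0,  H_2 ≅ Z.

We work with the vertex ordering 0 < 1 < 2 < 3. The simplices of K, each written with vertices in increasing order, are:

  0-simplices (4): [0], [1], [2], [3]
  1-simplices (6): [0,1], [0,2], [0,3], [1,2], [1,3], [2,3]
  2-simplices (4): [0,1,2], [0,1,3], [0,2,3], [1,2,3]

giving chain groups C_0 ≅ Z^4, C_1 ≅ Z^6, C_2 ≅ Z^4.

The boundary map ∂_1: C_1 → C_0 is given by ∂[p,q] = [q] − [p]. For instance
  ∂[2,3] = [3] − [2].
As a 4×6 matrix over Z this has rank 3, with invariant factors (1,1,1).

The boundary map ∂_2: C_2 → C_1 maps a triangle to the signed sum of its edges. For instance
  ∂[0,2,3] = [2,3] − [0,3] + [0,2],
  ∂[0,1,2] = [1,2] − [0,2] + [0,1].
As a 6×4 matrix over Z this has rank 3, with invariant factors (1,1,1).

Computing H_k = (kernel of ∂_k) / (image of ∂_{k+1}):

  H_0: rank C_0 − rank ∂_1 = 4 − 3 = 1, and the invariant factors of ∂_1 are all 1, so H_0 ≅ Z.
  H_1: rank ker ∂_1 − rank ∂_2 = (6 − 3) − 3 = 0, and the invariant factors of ∂_2 are all 1, so H_1 ≅ 0.
  H_2: rank ker ∂_2 − rank ∂_3 = (4 − 3) − 0 = 1, and there is no ∂_3, so H_2 ≅ Z.

As a check, the Euler characteristic is 4 − 6 + 4 = 2, which agrees with 1 − 0 + 1 = 2.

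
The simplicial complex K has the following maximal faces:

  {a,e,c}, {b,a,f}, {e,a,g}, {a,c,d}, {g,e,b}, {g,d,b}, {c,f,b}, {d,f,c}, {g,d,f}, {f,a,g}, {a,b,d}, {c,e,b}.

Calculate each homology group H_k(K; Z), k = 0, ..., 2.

H_0 = Z,  H_1 = Z/2,  H_2 = 0.

Fix the vertex order a < b < c < d < e < f < g and write every simplex with vertices in increasing order. Then dim K = 2 and the simplices of K are:

  0-simplices (7): a, b, c, d, e, f, g
  1-simplices (18): ab, ac, ad, ae, af, ag, bc, bd, be, bf, bg, cd, ce, cf, df, dg, eg, fg
  2-simplices (12): abd, abf, acd, ace, aeg, afg, bce, bcf, bdg, beg, cdf, dfg

giving chain groups C_0 ≅ Z^7, C_1 ≅ Z^18, C_2 ≅ Z^12.

The boundary map ∂_1: C_1 → C_0 maps an edge to its endpoints' difference, ∂[p,q] = q − p.
This gives a 7×18 integer matrix of rank 6; reducing to Smith normal form yields diagonal entries (1,1,1,1,1,1).

The boundary map ∂_2: C_2 → C_1 maps a triangle to the signed sum of its edges. For instance
  ∂acd = cd − ad + ac,
  ∂bdg = dg − bg + bd.
The 18×12 boundary matrix has rank 12 and Smith normal form diag(1,1,1,1,1,1,1,1,1,1,1,2).

From H_k ≅ ker(∂_k) / im(∂_{k+1}) we obtain:

  H_0: rank C_0 − rank ∂_1 = 7 − 6 = 1, and the invariant factors of ∂_1 are all 1, so H_0 ≅ Z.
  H_1: rank ker ∂_1 − rank ∂_2 = (18 − 6) − 12 = 0, and ∂_2 has invariant factor 2 > 1, so H_1 ≅ Z/2.
  H_2: rank ker ∂_2 − rank ∂_3 = (12 − 12) − 0 = 0, and there is no ∂_3, so H_2 ≅ 0.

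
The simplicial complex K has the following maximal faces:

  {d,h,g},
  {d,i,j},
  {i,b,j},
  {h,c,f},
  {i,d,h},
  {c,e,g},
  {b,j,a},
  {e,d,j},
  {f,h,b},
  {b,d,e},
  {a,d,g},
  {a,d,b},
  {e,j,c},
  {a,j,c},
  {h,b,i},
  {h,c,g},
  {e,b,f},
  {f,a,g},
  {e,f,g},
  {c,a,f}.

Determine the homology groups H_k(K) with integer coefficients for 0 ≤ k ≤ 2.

H_0 ≅ Z,  H_1 ≅ Z ⊕ Z/2,  H_2 = 0.

We work with the vertex ordering a < b < c < d < e < f < g < h < i < j. The simplices of K, each written with vertices in increasing order, are:

  0-simplices (10): a, b, c, d, e, f, g, h, i, j
  1-simplices (30): ab, ac, ad, af, ag, aj, bd, be, bf, bh, bi, bj, ce, cf, cg, ch, cj, de, dg, dh, di, dj, ef, eg, ej, fg, fh, gh, hi, ij
  2-simplices (20): abd, abj, acf, acj, adg, afg, bde, bef, bfh, bhi, bij, ceg, cej, cfh, cgh, dej, dgh, dhi, dij, efg

giving chain groups C_0 ≅ Z^10, C_1 ≅ Z^30, C_2 ≅ Z^20.

The boundary map ∂_1: C_1 → C_0 sends each edge [p,q] (with p < q) to q − p. For instance
  ∂fg = g − f.
The 10×30 boundary matrix has rank 9 and Smith normal form diag(1,1,1,1,1,1,1,1,1).

∂_2: C_2 → C_1 acts by ∂[p,q,r] = [q,r] − [p,r] + [p,q]. For instance
  ∂adg = dg − ag + ad,
  ∂bfh = fh − bh + bf.
This gives a 30×20 integer matrix of rank 20; reducing to Smith normal form yields diagonal entries (1,1,1,1,1,1,1,1,1,1,1,1,1,1,1,1,1,1,1,2).

Computing H_k = (kernel of ∂_k) / (image of ∂_{k+1}):

  H_0: rank C_0 − rank ∂_1 = 10 − 9 = 1, and the invariant factors of ∂_1 are all 1, so H_0 ≅ Z.
  H_1: rank ker ∂_1 − rank ∂_2 = (30 − 9) − 20 = 1, and ∂_2 has invariant factor 2 > 1, so H_1 ≅ Z ⊕ Z/2.
  H_2: rank ker ∂_2 − rank ∂_3 = (20 − 20) − 0 = 0, and there is no ∂_3, so H_2 ≅ 0.

As a check, the Euler characteristic is 10 − 30 + 20 = 0, which agrees with 1 − 1 + 0 = 0.
(K is a triangulation of the Klein bottle.)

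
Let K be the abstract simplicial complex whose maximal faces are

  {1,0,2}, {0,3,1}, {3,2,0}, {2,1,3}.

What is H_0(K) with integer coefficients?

Take the total order 0 < 1 < 2 < 3 on the vertex set. Then K (dimension 2) consists of the simplices:

  0-simplices (4): [0], [1], [2], [3]
  1-simplices (6): [0,1], [0,2], [0,3], [1,2], [1,3], [2,3]
  2-simplices (4): [0,1,2], [0,1,3], [0,2,3], [1,2,3]

so the chain groups are C_0 ≅ Z^4, C_1 ≅ Z^6, C_2 ≅ Z^4.

The boundary map ∂_1: C_1 → C_0 maps an edge to its endpoints' difference, ∂[p,q] = q − p.
As a 4×6 matrix over Z this has rank 3, with invariant factors (1,1,1).

Boundary ∂_2: C_2 → C_1 acts by ∂[p,q,r] = [q,r] − [p,r] + [p,q]. For instance
  ∂[0,2,3] = [2,3] − [0,3] + [0,2],
  ∂[1,2,3] = [2,3] − [1,3] + [1,2].
The 6×4 boundary matrix has rank 3 and Smith normal form diag(1,1,1).

Now H_k = ker ∂_k / im ∂_{k+1}, so:

  H_0: rank C_0 − rank ∂_1 = 4 − 3 = 1, and the invariant factors of ∂_1 are all 1, so H_0 ≅ Z.

(K is a triangulation of the 2-sphere S^2.)

H_0 ≅ Z.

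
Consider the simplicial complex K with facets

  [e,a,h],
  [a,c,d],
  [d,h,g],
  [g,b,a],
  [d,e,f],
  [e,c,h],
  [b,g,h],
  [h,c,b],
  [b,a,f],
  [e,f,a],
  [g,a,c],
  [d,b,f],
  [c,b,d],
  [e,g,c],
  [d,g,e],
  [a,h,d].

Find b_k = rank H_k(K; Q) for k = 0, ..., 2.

Take the total order a < b < c < d < e < f < g < h on the vertex set. Then K (dimension 2) consists of the simplices:

  0-simplices (8): a, b, c, d, e, f, g, h
  1-simplices (24): ab, ac, ad, ae, af, ag, ah, bc, bd, bf, bg, bh, cd, ce, cg, ch, de, df, dg, dh, ef, eg, eh, gh
  2-simplices (16): abf, abg, acd, acg, adh, aef, aeh, bcd, bch, bdf, bgh, ceg, ceh, def, deg, dgh

so the chain groups are C_0 ≅ Z^8, C_1 ≅ Z^24, C_2 ≅ Z^16.

Boundary ∂_1: C_1 → C_0 sends each edge [p,q] (with p < q) to q − p. For instance
  ∂bf = f − b.
This gives a 8×24 integer matrix of rank 7; reducing to Smith normal form yields diagonal entries (1,1,1,1,1,1,1).

∂_2: C_2 → C_1 acts by ∂[p,q,r] = [q,r] − [p,r] + [p,q]. For instance
  ∂adh = dh − ah + ad,
  ∂bdf = df − bf + bd.
As a 24×16 matrix over Z this has rank 15, with invariant factors (1,1,1,1,1,1,1,1,1,1,1,1,1,1,1).

Reading off H_k = ker ∂_k / im ∂_{k+1}:

  H_0: rank C_0 − rank ∂_1 = 8 − 7 = 1, and the invariant factors of ∂_1 are all 1, so H_0 = Z.
  H_1: rank ker ∂_1 − rank ∂_2 = (24 − 7) − 15 = 2, and the invariant factors of ∂_2 are all 1, so H_1 = Z^2.
  H_2: rank ker ∂_2 − rank ∂_3 = (16 − 15) − 0 = 1, and there is no ∂_3, so H_2 = Z.

Hence the Betti numbers are b_0 = 1, b_1 = 2, b_2 = 1.

b_0 = 1, b_1 = 2, b_2 = 1.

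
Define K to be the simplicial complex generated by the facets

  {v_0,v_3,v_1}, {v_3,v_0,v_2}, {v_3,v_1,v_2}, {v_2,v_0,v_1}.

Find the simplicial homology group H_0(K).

H_0 = Z.

K has 4 vertices, 6 edges, 4 triangles.
rank ∂_0 = 0, rank ∂_1 = 3 ⇒ b_0 = 4 − 0 − 3 = 1; all invariant factors of ∂_1 are 1 so no torsion. So H_0 = Z.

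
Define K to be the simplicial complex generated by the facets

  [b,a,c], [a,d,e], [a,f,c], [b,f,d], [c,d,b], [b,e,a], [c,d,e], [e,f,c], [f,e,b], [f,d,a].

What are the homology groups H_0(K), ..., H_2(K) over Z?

H_0 = Z,  H_1 = Z/2,  H_2 = 0.

Fix the vertex order a < b < c < d < e < f and write every simplex with vertices in increasing order. Then dim K = 2 and the simplices of K are:

  0-simplices (6): a, b, c, d, e, f
  1-simplices (15): ab, ac, ad, ae, af, bc, bd, be, bf, cd, ce, cf, de, df, ef
  2-simplices (10): abc, abe, acf, ade, adf, bcd, bdf, bef, cde, cef

so the chain groups are C_0 ≅ Z^6, C_1 ≅ Z^15, C_2 ≅ Z^10.

Boundary ∂_1: C_1 → C_0 sends each edge [p,q] (with p < q) to q − p. For instance
  ∂ce = e − c.
The resulting 6×15 matrix has rank 5, and its Smith normal form has invariant factors (1,1,1,1,1).

The boundary map ∂_2: C_2 → C_1 sends each 2-simplex [p,q,r] to [q,r] − [p,r] + [p,q]. For instance
  ∂adf = df − af + ad,
  ∂bdf = df − bf + bd.
This gives a 15×10 integer matrix of rank 10; reducing to Smith normal form yields diagonal entries (1,1,1,1,1,1,1,1,1,2).

Now H_k = ker ∂_k / im ∂_{k+1}, so:

  H_0: rank C_0 − rank ∂_1 = 6 − 5 = 1, and the invariant factors of ∂_1 are all 1, so H_0 ≅ Z.
  H_1: rank ker ∂_1 − rank ∂_2 = (15 − 5) − 10 = 0, and ∂_2 has invariant factor 2 > 1, so H_1 ≅ Z/2.
  H_2: rank ker ∂_2 − rank ∂_3 = (10 − 10) − 0 = 0, and there is no ∂_3, so H_2 ≅ 0.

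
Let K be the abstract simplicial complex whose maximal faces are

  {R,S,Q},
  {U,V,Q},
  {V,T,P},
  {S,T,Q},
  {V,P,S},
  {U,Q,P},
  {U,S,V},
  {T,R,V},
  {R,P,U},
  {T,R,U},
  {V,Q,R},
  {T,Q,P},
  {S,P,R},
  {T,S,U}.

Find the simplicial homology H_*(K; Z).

H_0 = Z,  H_1 = Z^2,  H_2 = Z.

We work with the vertex ordering P < Q < R < S < T < U < V. The simplices of K, each written with vertices in increasing order, are:

  0-simplices (7): P, Q, R, S, T, U, V
  1-simplices (21): PQ, PR, PS, PT, PU, PV, QR, QS, QT, QU, QV, RS, RT, RU, RV, ST, SU, SV, TU, TV, UV
  2-simplices (14): PQT, PQU, PRS, PRU, PSV, PTV, QRS, QRV, QST, QUV, RTU, RTV, STU, SUV

so the chain groups are C_0 ≅ Z^7, C_1 ≅ Z^21, C_2 ≅ Z^14.

Boundary ∂_1: C_1 → C_0 sends each edge [p,q] (with p < q) to q − p. For instance
  ∂PS = S − P.
The resulting 7×21 matrix has rank 6, and its Smith normal form has invariant factors (1,1,1,1,1,1).

The boundary map ∂_2: C_2 → C_1 acts by ∂[p,q,r] = [q,r] − [p,r] + [p,q]. For instance
  ∂RTV = TV − RV + RT,
  ∂QRS = RS − QS + QR.
As a 21×14 matrix over Z this has rank 13, with invariant factors (1,1,1,1,1,1,1,1,1,1,1,1,1).

Computing H_k = (kernel of ∂_k) / (image of ∂_{k+1}):

  H_0: rank C_0 − rank ∂_1 = 7 − 6 = 1, and the invariant factors of ∂_1 are all 1, so H_0 = Z.
  H_1: rank ker ∂_1 − rank ∂_2 = (21 − 6) − 13 = 2, and the invariant factors of ∂_2 are all 1, so H_1 = Z^2.
  H_2: rank ker ∂_2 − rank ∂_3 = (14 − 13) − 0 = 1, and there is no ∂_3, so H_2 = Z.

As a check, the Euler characteristic is 7 − 21 + 14 = 0, which agrees with 1 − 2 + 1 = 0.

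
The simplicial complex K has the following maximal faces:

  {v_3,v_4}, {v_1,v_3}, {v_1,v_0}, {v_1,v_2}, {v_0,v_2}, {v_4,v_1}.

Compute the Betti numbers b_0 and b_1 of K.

K has 5 vertices, 6 edges.
rank ∂_0 = 0, rank ∂_1 = 4 ⇒ b_0 = 5 − 0 − 4 = 1; all invariant factors of ∂_1 are 1 so no torsion. So H_0 = Z.
rank ∂_1 = 4, rank ∂_2 = 0 ⇒ b_1 = 6 − 4 − 0 = 2. So H_1 = Z^2.

b_0 = 1, b_1 = 2.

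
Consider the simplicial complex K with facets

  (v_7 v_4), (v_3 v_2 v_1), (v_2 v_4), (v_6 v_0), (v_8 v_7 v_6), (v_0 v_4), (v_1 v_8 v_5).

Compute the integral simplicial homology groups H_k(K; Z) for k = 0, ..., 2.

We work with the vertex ordering v_0 < v_1 < v_2 < v_3 < v_4 < v_5 < v_6 < v_7 < v_8. The simplices of K, each written with vertices in increasing order, are:

  0-simplices (9): [v_0], [v_1], [v_2], [v_3], [v_4], [v_5], [v_6], [v_7], [v_8]
  1-simplices (13): [v_0,v_4], [v_0,v_6], [v_1,v_2], [v_1,v_3], [v_1,v_5], [v_1,v_8], [v_2,v_3], [v_2,v_4], [v_4,v_7], [v_5,v_8], [v_6,v_7], [v_6,v_8], [v_7,v_8]
  2-simplices (3): [v_1,v_2,v_3], [v_1,v_5,v_8], [v_6,v_7,v_8]

Hence C_0 ≅ Z^9, C_1 ≅ Z^13, C_2 ≅ Z^3.

Boundary ∂_1: C_1 → C_0 maps an edge to its endpoints' difference, ∂[p,q] = q − p.
As a 9×13 matrix over Z this has rank 8, with invariant factors (1,1,1,1,1,1,1,1).

Boundary ∂_2: C_2 → C_1 sends each 2-simplex [p,q,r] to [q,r] − [p,r] + [p,q]. For instance
  ∂[v_6,v_7,v_8] = [v_7,v_8] − [v_6,v_8] + [v_6,v_7],
  ∂[v_1,v_2,v_3] = [v_2,v_3] − [v_1,v_3] + [v_1,v_2].
The resulting 13×3 matrix has rank 3, and its Smith normal form has invariant factors (1,1,1).

Now H_k = ker ∂_k / im ∂_{k+1}, so:

  H_0: rank C_0 − rank ∂_1 = 9 − 8 = 1, and the invariant factors of ∂_1 are all 1, so H_0 ≅ Z.
  H_1: rank ker ∂_1 − rank ∂_2 = (13 − 8) − 3 = 2, and the invariant factors of ∂_2 are all 1, so H_1 ≅ Z^2.
  H_2: rank ker ∂_2 − rank ∂_3 = (3 − 3) − 0 = 0, and there is no ∂_3, so H_2 ≅ 0.

H_0 = Z,  H_1 = Z^2,  H_2 = 0.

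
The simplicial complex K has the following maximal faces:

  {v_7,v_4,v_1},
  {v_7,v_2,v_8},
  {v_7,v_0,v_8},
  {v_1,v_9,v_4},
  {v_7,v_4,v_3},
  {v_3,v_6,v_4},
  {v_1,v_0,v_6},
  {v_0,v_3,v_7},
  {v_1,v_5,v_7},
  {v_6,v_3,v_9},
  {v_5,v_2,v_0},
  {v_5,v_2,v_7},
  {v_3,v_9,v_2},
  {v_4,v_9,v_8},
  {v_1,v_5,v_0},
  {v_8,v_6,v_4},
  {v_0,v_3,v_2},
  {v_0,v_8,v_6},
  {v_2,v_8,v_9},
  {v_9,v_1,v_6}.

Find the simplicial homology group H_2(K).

H_2 = 0.

We work with the vertex ordering v_0 < v_1 < v_2 < v_3 < v_4 < v_5 < v_6 < v_7 < v_8 < v_9. The simplices of K, each written with vertices in increasing order, are:

  0-simplices (10): [v_0], [v_1], [v_2], [v_3], [v_4], [v_5], [v_6], [v_7], [v_8], [v_9]
  1-simplices (30): (30 of them)
  2-simplices (20): (20 of them)

so the chain groups are C_0 ≅ Z^10, C_1 ≅ Z^30, C_2 ≅ Z^20.

The boundary map ∂_1: C_1 → C_0 maps an edge to its endpoints' difference, ∂[p,q] = q − p. For instance
  ∂[v_1,v_4] = [v_4] − [v_1].
The resulting 10×30 matrix has rank 9, and its Smith normal form has invariant factors (1,1,1,1,1,1,1,1,1).

Boundary ∂_2: C_2 → C_1 sends each 2-simplex [p,q,r] to [q,r] − [p,r] + [p,q]. For instance
  ∂[v_4,v_8,v_9] = [v_8,v_9] − [v_4,v_9] + [v_4,v_8],
  ∂[v_1,v_6,v_9] = [v_6,v_9] − [v_1,v_9] + [v_1,v_6].
The resulting 30×20 matrix has rank 20, and its Smith normal form has invariant factors (1,1,1,1,1,1,1,1,1,1,1,1,1,1,1,1,1,1,1,2).

Reading off H_k = ker ∂_k / im ∂_{k+1}:

  H_2: rank ker ∂_2 − rank ∂_3 = (20 − 20) − 0 = 0, and there is no ∂_3, so H_2 = 0.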